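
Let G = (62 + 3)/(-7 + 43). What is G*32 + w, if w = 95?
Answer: 1375/9 ≈ 152.78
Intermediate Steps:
G = 65/36 ≈ 1.8056
G*32 + w = (65/36)*32 + 95 = 520/9 + 95 = 1375/9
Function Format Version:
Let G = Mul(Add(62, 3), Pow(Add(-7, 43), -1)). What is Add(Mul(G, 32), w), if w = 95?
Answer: Rational(1375, 9) ≈ 152.78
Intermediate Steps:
G = Rational(65, 36) (G = Mul(65, Pow(36, -1)) = Mul(65, Rational(1, 36)) = Rational(65, 36) ≈ 1.8056)
Add(Mul(G, 32), w) = Add(Mul(Rational(65, 36), 32), 95) = Add(Rational(520, 9), 95) = Rational(1375, 9)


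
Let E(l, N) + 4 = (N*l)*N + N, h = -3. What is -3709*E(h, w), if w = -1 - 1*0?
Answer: 29672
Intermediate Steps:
w = -1 (w = -1 + 0 = -1)
E(l, N) = -4 + N + l*N**2 (E(l, N) = -4 + ((N*l)*N + N) = -4 + (l*N**2 + N) = -4 + (N + l*N**2) = -4 + N + l*N**2)
-3709*E(h, w) = -3709*(-4 - 1 - 3*(-1)**2) = -3709*(-4 - 1 - 3*1) = -3709*(-4 - 1 - 3) = -3709*(-8) = 29672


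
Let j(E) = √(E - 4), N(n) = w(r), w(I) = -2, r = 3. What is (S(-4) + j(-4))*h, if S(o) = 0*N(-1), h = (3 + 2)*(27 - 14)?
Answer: 130*I*√2 ≈ 183.85*I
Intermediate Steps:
N(n) = -2
j(E) = √(-4 + E)
h = 65 (h = 5*13 = 65)
S(o) = 0 (S(o) = 0*(-2) = 0)
(S(-4) + j(-4))*h = (0 + √(-4 - 4))*65 = (0 + √(-8))*65 = (0 + 2*I*√2)*65 = (2*I*√2)*65 = 130*I*√2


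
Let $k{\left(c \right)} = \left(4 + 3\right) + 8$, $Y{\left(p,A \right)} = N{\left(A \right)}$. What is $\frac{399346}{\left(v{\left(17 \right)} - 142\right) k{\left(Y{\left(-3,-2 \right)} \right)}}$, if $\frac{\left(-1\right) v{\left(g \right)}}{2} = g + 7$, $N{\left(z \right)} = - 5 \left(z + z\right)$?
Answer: $- \frac{199673}{1425} \approx -140.12$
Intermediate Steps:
$N{\left(z \right)} = - 10 z$ ($N{\left(z \right)} = - 5 \cdot 2 z = - 10 z$)
$Y{\left(p,A \right)} = - 10 A$
$v{\left(g \right)} = -14 - 2 g$ ($v{\left(g \right)} = - 2 \left(g + 7\right) = - 2 \left(7 + g\right) = -14 - 2 g$)
$k{\left(c \right)} = 15$ ($k{\left(c \right)} = 7 + 8 = 15$)
$\frac{399346}{\left(v{\left(17 \right)} - 142\right) k{\left(Y{\left(-3,-2 \right)} \right)}} = \frac{399346}{\left(\left(-14 - 34\right) - 142\right) 15} = \frac{399346}{\left(-48 - 142\right) 15} = \frac{399346}{\left(-190\right) 15} = \frac{399346}{-2850} = 399346 \left(- \frac{1}{2850}\right) = - \frac{199673}{1425}$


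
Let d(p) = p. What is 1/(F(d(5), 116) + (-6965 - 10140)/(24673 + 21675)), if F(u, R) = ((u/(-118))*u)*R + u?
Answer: -2734532/54541135 ≈ -0.050137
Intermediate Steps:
F(u, R) = u - R*u**2/118 (F(u, R) = ((u*(-1/118))*u)*R + u = ((-u/118)*u)*R + u = (-u**2/118)*R + u = -R*u**2/118 + u = u - R*u**2/118)
1/(F(d(5), 116) + (-6965 - 10140)/(24673 + 21675)) = 1/((1/118)*5*(118 - 1*116*5) + (-6965 - 10140)/(24673 + 21675)) = 1/((1/118)*5*(118 - 580) - 17105/46348) = 1/((1/118)*5*(-462) - 17105*1/46348) = 1/(-1155/59 - 17105/46348) = 1/(-54541135/2734532) = -2734532/54541135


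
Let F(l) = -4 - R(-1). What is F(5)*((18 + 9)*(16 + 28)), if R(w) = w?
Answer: -3564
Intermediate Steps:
F(l) = -3 (F(l) = -4 - 1*(-1) = -4 + 1 = -3)
F(5)*((18 + 9)*(16 + 28)) = -3*(18 + 9)*(16 + 28) = -81*44 = -3*1188 = -3564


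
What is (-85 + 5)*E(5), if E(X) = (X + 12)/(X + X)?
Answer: -136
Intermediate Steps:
E(X) = (12 + X)/(2*X) (E(X) = (12 + X)/((2*X)) = (12 + X)*(1/(2*X)) = (12 + X)/(2*X))
(-85 + 5)*E(5) = (-85 + 5)*((1/2)*(12 + 5)/5) = -40*17/5 = -80*17/10 = -136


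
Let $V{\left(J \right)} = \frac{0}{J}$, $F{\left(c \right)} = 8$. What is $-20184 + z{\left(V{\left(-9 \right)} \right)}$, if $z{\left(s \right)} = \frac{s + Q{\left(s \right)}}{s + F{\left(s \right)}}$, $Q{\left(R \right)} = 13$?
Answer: $- \frac{161459}{8} \approx -20182.0$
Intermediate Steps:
$V{\left(J \right)} = 0$
$z{\left(s \right)} = \frac{13 + s}{8 + s}$ ($z{\left(s \right)} = \frac{s + 13}{s + 8} = \frac{13 + s}{8 + s}$)
$-20184 + z{\left(V{\left(-9 \right)} \right)} = -20184 + \frac{13 + 0}{8 + 0} = -20184 + \frac{1}{8} \cdot 13 = -20184 + \frac{13}{8} = - \frac{161459}{8}$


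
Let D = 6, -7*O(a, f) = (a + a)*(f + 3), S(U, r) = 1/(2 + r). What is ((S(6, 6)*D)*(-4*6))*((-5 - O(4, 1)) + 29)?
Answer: -3600/7 ≈ -514.29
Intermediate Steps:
O(a, f) = -2*a*(3 + f)/7 (O(a, f) = -(a + a)*(f + 3)/7 = -2*a*(3 + f)/7)
((S(6, 6)*D)*(-4*6))*((-5 - O(4, 1)) + 29) = ((6/(2 + 6))*(-4*6))*((-5 - (-2)*4*(3 + 1)/7) + 29) = ((6/8)*(-24))*((-5 - (-2)*4*4/7) + 29) = (((⅛)*6)*(-24))*((-5 - 1*(-32/7)) + 29) = ((¾)*(-24))*((-5 + 32/7) + 29) = -18*(-3/7 + 29) = -18*200/7 = -3600/7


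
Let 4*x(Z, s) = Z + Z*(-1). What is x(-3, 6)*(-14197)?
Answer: 0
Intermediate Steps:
x(Z, s) = 0 (x(Z, s) = (Z + Z*(-1))/4 = (Z - Z)/4 = (¼)*0 = 0)
x(-3, 6)*(-14197) = 0*(-14197) = 0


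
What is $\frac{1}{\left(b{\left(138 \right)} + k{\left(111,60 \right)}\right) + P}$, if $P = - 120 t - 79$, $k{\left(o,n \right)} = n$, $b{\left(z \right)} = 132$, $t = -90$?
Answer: $\frac{1}{10913} \approx 9.1634 \cdot 10^{-5}$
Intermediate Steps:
$P = 10721$ ($P = \left(-120\right) \left(-90\right) - 79 = 10800 - 79 = 10721$)
$\frac{1}{\left(b{\left(138 \right)} + k{\left(111,60 \right)}\right) + P} = \frac{1}{\left(132 + 60\right) + 10721} = \frac{1}{192 + 10721} = \frac{1}{10913}$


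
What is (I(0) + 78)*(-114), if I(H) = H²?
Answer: -8892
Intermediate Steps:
(I(0) + 78)*(-114) = (0² + 78)*(-114) = (0 + 78)*(-114) = 78*(-114) = -8892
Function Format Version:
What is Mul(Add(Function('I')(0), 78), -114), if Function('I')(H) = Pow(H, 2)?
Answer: -8892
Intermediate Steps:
Mul(Add(Function('I')(0), 78), -114) = Mul(Add(Pow(0, 2), 78), -114) = Mul(Add(0, 78), -114) = Mul(78, -114) = -8892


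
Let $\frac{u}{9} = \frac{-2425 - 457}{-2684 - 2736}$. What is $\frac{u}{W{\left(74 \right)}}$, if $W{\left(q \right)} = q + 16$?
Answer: $\frac{1441}{27100} \approx 0.053173$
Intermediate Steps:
$W{\left(q \right)} = 16 + q$
$u = \frac{12969}{2710}$ ($u = 9 \frac{-2425 - 457}{-2684 - 2736} = 9 \left(- \frac{2882}{-5420}\right) = 9 \left(\left(-2882\right) \left(- \frac{1}{5420}\right)\right) = 9 \cdot \frac{1441}{2710} = \frac{12969}{2710} \approx 4.7856$)
$\frac{u}{W{\left(74 \right)}} = \frac{12969}{2710 \left(16 + 74\right)} = \frac{12969}{2710 \cdot 90} = \frac{12969}{2710} \cdot \frac{1}{90} = \frac{1441}{27100}$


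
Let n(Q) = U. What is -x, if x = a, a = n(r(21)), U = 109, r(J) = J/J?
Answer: -109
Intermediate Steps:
r(J) = 1
n(Q) = 109
a = 109
x = 109
-x = -1*109 = -109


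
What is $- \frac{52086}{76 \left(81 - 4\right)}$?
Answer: $- \frac{26043}{2926} \approx -8.9005$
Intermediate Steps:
$- \frac{52086}{76 \left(81 - 4\right)} = - \frac{52086}{76 \cdot 77} = - \frac{52086}{5852} = \left(-52086\right) \frac{1}{5852} = - \frac{26043}{2926}$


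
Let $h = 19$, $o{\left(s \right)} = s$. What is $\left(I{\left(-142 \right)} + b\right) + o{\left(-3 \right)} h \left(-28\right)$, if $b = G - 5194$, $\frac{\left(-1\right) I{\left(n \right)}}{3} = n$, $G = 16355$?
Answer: $13183$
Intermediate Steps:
$I{\left(n \right)} = - 3 n$
$b = 11161$ ($b = 16355 - 5194 = 11161$)
$\left(I{\left(-142 \right)} + b\right) + o{\left(-3 \right)} h \left(-28\right) = \left(\left(-3\right) \left(-142\right) + 11161\right) + \left(-3\right) 19 \left(-28\right) = \left(426 + 11161\right) - -1596 = 11587 + 1596 = 13183$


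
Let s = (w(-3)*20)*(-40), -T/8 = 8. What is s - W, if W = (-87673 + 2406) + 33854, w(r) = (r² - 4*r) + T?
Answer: 85813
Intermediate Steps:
T = -64 (T = -8*8 = -64)
w(r) = -64 + r² - 4*r (w(r) = (r² - 4*r) - 64 = -64 + r² - 4*r)
W = -51413 (W = -85267 + 33854 = -51413)
s = 34400 (s = ((-64 + (-3)² - 4*(-3))*20)*(-40) = ((-64 + 9 + 12)*20)*(-40) = -43*20*(-40) = -860*(-40) = 34400)
s - W = 34400 - 1*(-51413) = 34400 + 51413 = 85813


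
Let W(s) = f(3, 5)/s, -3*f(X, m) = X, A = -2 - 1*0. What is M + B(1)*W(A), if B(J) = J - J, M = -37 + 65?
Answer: 28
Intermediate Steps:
A = -2 (A = -2 + 0 = -2)
f(X, m) = -X/3
W(s) = -1/s (W(s) = (-1/3*3)/s = -1/s)
M = 28
B(J) = 0
M + B(1)*W(A) = 28 + 0*(-1/(-2)) = 28 + 0*(-1*(-1/2)) = 28 + 0*(1/2) = 28 + 0 = 28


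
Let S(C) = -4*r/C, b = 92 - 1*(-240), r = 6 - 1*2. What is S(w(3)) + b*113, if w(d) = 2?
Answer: 37508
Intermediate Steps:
r = 4 (r = 6 - 2 = 4)
b = 332 (b = 92 + 240 = 332)
S(C) = -16/C
S(w(3)) + b*113 = -16/2 + 332*113 = -16*1/2 + 37516 = -8 + 37516 = 37508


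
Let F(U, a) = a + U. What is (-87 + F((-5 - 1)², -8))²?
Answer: 3481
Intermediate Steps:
F(U, a) = U + a
(-87 + F((-5 - 1)², -8))² = (-87 + ((-5 - 1)² - 8))² = (-87 + ((-6)² - 8))² = (-87 + (36 - 8))² = (-87 + 28)² = (-59)² = 3481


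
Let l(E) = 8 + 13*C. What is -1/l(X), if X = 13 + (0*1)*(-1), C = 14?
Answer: -1/190 ≈ -0.0052632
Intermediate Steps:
X = 13 (X = 13 + 0*(-1) = 13 + 0 = 13)
l(E) = 190 (l(E) = 8 + 13*14 = 8 + 182 = 190)
-1/l(X) = -1/190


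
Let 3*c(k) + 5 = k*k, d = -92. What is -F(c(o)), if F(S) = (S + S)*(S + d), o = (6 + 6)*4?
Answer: -9301754/9 ≈ -1.0335e+6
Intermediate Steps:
o = 48 (o = 12*4 = 48)
c(k) = -5/3 + k**2/3 (c(k) = -5/3 + (k*k)/3 = -5/3 + k**2/3)
F(S) = 2*S*(-92 + S) (F(S) = (S + S)*(S - 92) = (2*S)*(-92 + S) = 2*S*(-92 + S))
-F(c(o)) = -2*(-5/3 + (1/3)*48**2)*(-92 + (-5/3 + (1/3)*48**2)) = -2*(-5/3 + (1/3)*2304)*(-92 + (-5/3 + (1/3)*2304)) = -2*(-5/3 + 768)*(-92 + (-5/3 + 768)) = -2*2299*(-92 + 2299/3)/3 = -2*2299*2023/(3*3) = -1*9301754/9 = -9301754/9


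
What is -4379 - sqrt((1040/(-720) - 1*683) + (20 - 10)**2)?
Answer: -4379 - 2*I*sqrt(1315)/3 ≈ -4379.0 - 24.175*I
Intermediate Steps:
-4379 - sqrt((1040/(-720) - 1*683) + (20 - 10)**2) = -4379 - sqrt((1040*(-1/720) - 683) + 10**2) = -4379 - sqrt((-13/9 - 683) + 100) = -4379 - sqrt(-6160/9 + 100) = -4379 - sqrt(-5260/9) = -4379 - 2*I*sqrt(1315)/3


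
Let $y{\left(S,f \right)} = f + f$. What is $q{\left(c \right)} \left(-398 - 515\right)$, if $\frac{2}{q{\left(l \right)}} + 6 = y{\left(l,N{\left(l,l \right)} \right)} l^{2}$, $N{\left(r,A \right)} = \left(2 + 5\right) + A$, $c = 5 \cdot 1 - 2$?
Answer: $- \frac{913}{87} \approx -10.494$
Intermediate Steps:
$c = 3$ ($c = 5 - 2 = 3$)
$N{\left(r,A \right)} = 7 + A$
$y{\left(S,f \right)} = 2 f$
$q{\left(l \right)} = \frac{2}{-6 + l^{2} \left(14 + 2 l\right)}$ ($q{\left(l \right)} = \frac{2}{-6 + 2 \left(7 + l\right) l^{2}} = \frac{2}{-6 + \left(14 + 2 l\right) l^{2}} = \frac{2}{-6 + l^{2} \left(14 + 2 l\right)}$)
$q{\left(c \right)} \left(-398 - 515\right) = \frac{-398 - 515}{-3 + 3^{2} \left(7 + 3\right)} = \frac{1}{-3 + 9 \cdot 10} \left(-913\right) = \frac{1}{-3 + 90} \left(-913\right) = \frac{1}{87} \left(-913\right) = - \frac{913}{87}$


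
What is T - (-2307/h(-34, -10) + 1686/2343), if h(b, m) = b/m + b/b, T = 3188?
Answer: 527047/142 ≈ 3711.6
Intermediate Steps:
h(b, m) = 1 + b/m (h(b, m) = b/m + 1 = 1 + b/m)
T - (-2307/h(-34, -10) + 1686/2343) = 3188 - (-2307*(-10/(-34 - 10)) + 1686/2343) = 3188 - (-2307/((-1/10*(-44))) + 1686*(1/2343)) = 3188 - (-2307/22/5 + 562/781) = 3188 - (-2307*5/22 + 562/781) = 3188 - (-11535/22 + 562/781) = 3188 - 1*(-74351/142) = 3188 + 74351/142 = 527047/142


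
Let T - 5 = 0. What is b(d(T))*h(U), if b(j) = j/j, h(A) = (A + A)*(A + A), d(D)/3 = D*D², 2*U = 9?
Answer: 81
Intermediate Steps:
T = 5 (T = 5 + 0 = 5)
U = 9/2 (U = (½)*9 = 9/2 ≈ 4.5000)
d(D) = 3*D³ (d(D) = 3*(D*D²) = 3*D³)
h(A) = 4*A² (h(A) = (2*A)*(2*A) = 4*A²)
b(j) = 1
b(d(T))*h(U) = 1*(4*(9/2)²) = 1*(4*(81/4)) = 1*81 = 81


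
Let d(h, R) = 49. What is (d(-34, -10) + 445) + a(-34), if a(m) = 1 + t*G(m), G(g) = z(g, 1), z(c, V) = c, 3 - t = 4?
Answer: 529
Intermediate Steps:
t = -1 (t = 3 - 1*4 = 3 - 4 = -1)
G(g) = g
a(m) = 1 - m
(d(-34, -10) + 445) + a(-34) = (49 + 445) + (1 - 1*(-34)) = 494 + (1 + 34) = 494 + 35 = 529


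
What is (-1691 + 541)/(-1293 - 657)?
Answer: 23/39 ≈ 0.58974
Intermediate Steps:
(-1691 + 541)/(-1293 - 657) = -1150/(-1950) = -1150*(-1/1950) = 23/39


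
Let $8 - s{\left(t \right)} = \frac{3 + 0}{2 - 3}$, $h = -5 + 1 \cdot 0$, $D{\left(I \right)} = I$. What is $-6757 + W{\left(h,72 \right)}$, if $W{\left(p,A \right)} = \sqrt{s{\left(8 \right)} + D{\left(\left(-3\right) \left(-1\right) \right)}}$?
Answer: $-6757 + \sqrt{14} \approx -6753.3$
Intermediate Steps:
$h = -5$ ($h = -5 + 0 = -5$)
$s{\left(t \right)} = 11$ ($s{\left(t \right)} = 8 - \frac{3 + 0}{2 - 3} = 8 - \frac{3}{-1} = 8 - 3 \left(-1\right) = 8 - -3 = 8 + 3 = 11$)
$W{\left(p,A \right)} = \sqrt{14}$ ($W{\left(p,A \right)} = \sqrt{11 - -3} = \sqrt{11 + 3} = \sqrt{14}$)
$-6757 + W{\left(h,72 \right)} = -6757 + \sqrt{14}$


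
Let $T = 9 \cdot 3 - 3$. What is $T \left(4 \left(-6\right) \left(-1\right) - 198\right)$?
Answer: $-4176$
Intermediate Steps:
$T = 24$ ($T = 27 - 3 = 24$)
$T \left(4 \left(-6\right) \left(-1\right) - 198\right) = 24 \left(4 \left(-6\right) \left(-1\right) - 198\right) = 24 \left(\left(-24\right) \left(-1\right) - 198\right) = 24 \left(24 - 198\right) = 24 \left(-174\right) = -4176$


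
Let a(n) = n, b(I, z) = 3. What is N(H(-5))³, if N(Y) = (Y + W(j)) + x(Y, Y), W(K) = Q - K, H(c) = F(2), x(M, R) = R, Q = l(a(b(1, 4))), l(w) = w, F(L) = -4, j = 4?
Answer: -729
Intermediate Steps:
Q = 3
H(c) = -4
W(K) = 3 - K
N(Y) = -1 + 2*Y (N(Y) = (Y + (3 - 1*4)) + Y = (Y + (3 - 4)) + Y = (Y - 1) + Y = (-1 + Y) + Y = -1 + 2*Y)
N(H(-5))³ = (-1 + 2*(-4))³ = (-1 - 8)³ = (-9)³ = -729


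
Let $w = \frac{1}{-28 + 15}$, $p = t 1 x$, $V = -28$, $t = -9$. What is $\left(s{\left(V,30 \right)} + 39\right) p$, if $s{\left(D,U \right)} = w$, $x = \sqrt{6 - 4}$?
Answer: $- \frac{4554 \sqrt{2}}{13} \approx -495.41$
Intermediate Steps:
$x = \sqrt{2} \approx 1.4142$
$p = - 9 \sqrt{2}$ ($p = \left(-9\right) 1 \sqrt{2} = - 9 \sqrt{2} \approx -12.728$)
$w = - \frac{1}{13}$ ($w = \frac{1}{-13} = - \frac{1}{13} \approx -0.076923$)
$s{\left(D,U \right)} = - \frac{1}{13}$
$\left(s{\left(V,30 \right)} + 39\right) p = \left(- \frac{1}{13} + 39\right) \left(- 9 \sqrt{2}\right) = \frac{506 \left(- 9 \sqrt{2}\right)}{13} = - \frac{4554 \sqrt{2}}{13}$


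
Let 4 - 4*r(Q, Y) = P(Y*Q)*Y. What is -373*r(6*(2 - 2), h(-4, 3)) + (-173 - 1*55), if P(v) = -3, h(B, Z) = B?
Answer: 518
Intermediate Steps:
r(Q, Y) = 1 + 3*Y/4 (r(Q, Y) = 1 - (-3)*Y/4 = 1 + 3*Y/4)
-373*r(6*(2 - 2), h(-4, 3)) + (-173 - 1*55) = -373*(1 + (¾)*(-4)) + (-173 - 1*55) = -373*(1 - 3) + (-173 - 55) = -373*(-2) - 228 = 746 - 228 = 518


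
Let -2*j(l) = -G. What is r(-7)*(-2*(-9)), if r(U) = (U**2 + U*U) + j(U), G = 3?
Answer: 1791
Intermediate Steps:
j(l) = 3/2 (j(l) = -(-1)*3/2 = -1/2*(-3) = 3/2)
r(U) = 3/2 + 2*U**2 (r(U) = (U**2 + U*U) + 3/2 = (U**2 + U**2) + 3/2 = 2*U**2 + 3/2 = 3/2 + 2*U**2)
r(-7)*(-2*(-9)) = (3/2 + 2*(-7)**2)*(-2*(-9)) = (3/2 + 2*49)*18 = (3/2 + 98)*18 = (199/2)*18 = 1791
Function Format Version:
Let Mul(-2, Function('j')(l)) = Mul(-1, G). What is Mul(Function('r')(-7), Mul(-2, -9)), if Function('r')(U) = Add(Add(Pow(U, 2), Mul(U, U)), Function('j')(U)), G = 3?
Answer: 1791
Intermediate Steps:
Function('j')(l) = Rational(3, 2) (Function('j')(l) = Mul(Rational(-1, 2), Mul(-1, 3)) = Mul(Rational(-1, 2), -3) = Rational(3, 2))
Function('r')(U) = Add(Rational(3, 2), Mul(2, Pow(U, 2))) (Function('r')(U) = Add(Add(Pow(U, 2), Mul(U, U)), Rational(3, 2)) = Add(Add(Pow(U, 2), Pow(U, 2)), Rational(3, 2)) = Add(Mul(2, Pow(U, 2)), Rational(3, 2)) = Add(Rational(3, 2), Mul(2, Pow(U, 2))))
Mul(Function('r')(-7), Mul(-2, -9)) = Mul(Add(Rational(3, 2), Mul(2, Pow(-7, 2))), Mul(-2, -9)) = Mul(Add(Rational(3, 2), Mul(2, 49)), 18) = Mul(Add(Rational(3, 2), 98), 18) = Mul(Rational(199, 2), 18) = 1791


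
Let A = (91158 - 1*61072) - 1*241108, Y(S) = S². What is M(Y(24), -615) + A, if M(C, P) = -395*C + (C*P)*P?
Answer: 217419058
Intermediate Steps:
M(C, P) = -395*C + C*P²
A = -211022 (A = (91158 - 61072) - 241108 = 30086 - 241108 = -211022)
M(Y(24), -615) + A = 24²*(-395 + (-615)²) - 211022 = 576*(-395 + 378225) - 211022 = 576*377830 - 211022 = 217630080 - 211022 = 217419058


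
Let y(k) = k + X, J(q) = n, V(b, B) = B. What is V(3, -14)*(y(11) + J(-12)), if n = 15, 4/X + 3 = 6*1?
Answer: -1148/3 ≈ -382.67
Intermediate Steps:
X = 4/3 (X = 4/(-3 + 6*1) = 4/(-3 + 6) = 4/3 ≈ 1.3333)
J(q) = 15
y(k) = 4/3 + k (y(k) = k + 4/3 = 4/3 + k)
V(3, -14)*(y(11) + J(-12)) = -14*((4/3 + 11) + 15) = -14*(37/3 + 15) = -14*82/3 = -1148/3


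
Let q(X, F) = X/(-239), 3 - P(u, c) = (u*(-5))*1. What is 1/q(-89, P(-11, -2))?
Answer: 239/89 ≈ 2.6854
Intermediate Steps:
P(u, c) = 3 + 5*u (P(u, c) = 3 - u*(-5) = 3 - (-5*u) = 3 - (-5)*u = 3 + 5*u)
q(X, F) = -X/239 (q(X, F) = X*(-1/239) = -X/239)
1/q(-89, P(-11, -2)) = 1/(-1/239*(-89)) = 1/(89/239) = 239/89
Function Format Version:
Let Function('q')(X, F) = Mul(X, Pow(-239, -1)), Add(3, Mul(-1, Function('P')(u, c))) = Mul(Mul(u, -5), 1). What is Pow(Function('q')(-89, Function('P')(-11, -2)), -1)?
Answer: Rational(239, 89) ≈ 2.6854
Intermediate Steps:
Function('P')(u, c) = Add(3, Mul(5, u)) (Function('P')(u, c) = Add(3, Mul(-1, Mul(Mul(u, -5), 1))) = Add(3, Mul(-1, Mul(Mul(-5, u), 1))) = Add(3, Mul(-1, Mul(-5, u))) = Add(3, Mul(5, u)))
Function('q')(X, F) = Mul(Rational(-1, 239), X) (Function('q')(X, F) = Mul(X, Rational(-1, 239)) = Mul(Rational(-1, 239), X))
Pow(Function('q')(-89, Function('P')(-11, -2)), -1) = Pow(Mul(Rational(-1, 239), -89), -1) = Pow(Rational(89, 239), -1) = Rational(239, 89)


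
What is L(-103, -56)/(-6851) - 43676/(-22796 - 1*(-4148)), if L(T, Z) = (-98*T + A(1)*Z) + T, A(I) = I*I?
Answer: 28489099/31939362 ≈ 0.89197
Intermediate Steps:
A(I) = I²
L(T, Z) = Z - 97*T (L(T, Z) = (-98*T + 1²*Z) + T = (-98*T + 1*Z) + T = (-98*T + Z) + T = (Z - 98*T) + T = Z - 97*T)
L(-103, -56)/(-6851) - 43676/(-22796 - 1*(-4148)) = (-56 - 97*(-103))/(-6851) - 43676/(-22796 - 1*(-4148)) = (-56 + 9991)*(-1/6851) - 43676/(-22796 + 4148) = 9935*(-1/6851) - 43676/(-18648) = -9935/6851 - 43676*(-1/18648) = -9935/6851 + 10919/4662 = 28489099/31939362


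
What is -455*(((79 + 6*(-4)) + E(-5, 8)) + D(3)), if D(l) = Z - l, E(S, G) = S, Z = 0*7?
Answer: -21385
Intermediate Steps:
Z = 0
D(l) = -l (D(l) = 0 - l = -l)
-455*(((79 + 6*(-4)) + E(-5, 8)) + D(3)) = -455*(((79 + 6*(-4)) - 5) - 1*3) = -455*(((79 - 24) - 5) - 3) = -455*((55 - 5) - 3) = -455*(50 - 3) = -455*47 = -21385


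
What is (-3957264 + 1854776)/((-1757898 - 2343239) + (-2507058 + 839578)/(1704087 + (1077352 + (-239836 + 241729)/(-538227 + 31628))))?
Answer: 740640406546850296/1444701809950973959 ≈ 0.51266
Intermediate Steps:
(-3957264 + 1854776)/((-1757898 - 2343239) + (-2507058 + 839578)/(1704087 + (1077352 + (-239836 + 241729)/(-538227 + 31628)))) = -2102488/(-4101137 - 1667480/(1704087 + (1077352 + 1893/(-506599)))) = -2102488/(-4101137 - 1667480/(1704087 + (1077352 + 1893*(-1/506599)))) = -2102488/(-4101137 - 1667480/(1704087 + (1077352 - 1893/506599))) = -2102488/(-4101137 - 1667480/(1704087 + 545785443955/506599)) = -2102488/(-4101137 - 1667480/1409074214068/506599) = -2102488/(-4101137 - 1667480*506599/1409074214068) = -2102488/(-4101137 - 211185925130/352268553517) = -2102488/(-1444701809950973959/352268553517) = -2102488*(-352268553517/1444701809950973959) = 740640406546850296/1444701809950973959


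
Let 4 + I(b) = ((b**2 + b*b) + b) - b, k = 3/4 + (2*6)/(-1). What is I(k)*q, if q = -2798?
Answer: -2788207/4 ≈ -6.9705e+5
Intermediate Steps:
k = -45/4 (k = 3*(1/4) + 12*(-1) = 3/4 - 12 = -45/4 ≈ -11.250)
I(b) = -4 + 2*b**2 (I(b) = -4 + (((b**2 + b*b) + b) - b) = -4 + (((b**2 + b**2) + b) - b) = -4 + ((2*b**2 + b) - b) = -4 + ((b + 2*b**2) - b) = -4 + 2*b**2)
I(k)*q = (-4 + 2*(-45/4)**2)*(-2798) = (-4 + 2*(2025/16))*(-2798) = (-4 + 2025/8)*(-2798) = (1993/8)*(-2798) = -2788207/4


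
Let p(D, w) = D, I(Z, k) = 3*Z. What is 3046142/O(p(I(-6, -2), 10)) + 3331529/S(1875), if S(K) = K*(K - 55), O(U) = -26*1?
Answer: -399802805971/3412500 ≈ -1.1716e+5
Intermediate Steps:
O(U) = -26
S(K) = K*(-55 + K)
3046142/O(p(I(-6, -2), 10)) + 3331529/S(1875) = 3046142/(-26) + 3331529/((1875*(-55 + 1875))) = 3046142*(-1/26) + 3331529/((1875*1820)) = -1523071/13 + 3331529/3412500 = -399802805971/3412500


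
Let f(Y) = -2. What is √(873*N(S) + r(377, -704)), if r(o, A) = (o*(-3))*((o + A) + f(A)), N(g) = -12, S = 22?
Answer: √361623 ≈ 601.35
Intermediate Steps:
r(o, A) = -3*o*(-2 + A + o) (r(o, A) = (o*(-3))*((o + A) - 2) = (-3*o)*((A + o) - 2) = (-3*o)*(-2 + A + o) = -3*o*(-2 + A + o))
√(873*N(S) + r(377, -704)) = √(873*(-12) + 3*377*(2 - 1*(-704) - 1*377)) = √(-10476 + 3*377*(2 + 704 - 377)) = √(-10476 + 3*377*329) = √(-10476 + 372099) = √361623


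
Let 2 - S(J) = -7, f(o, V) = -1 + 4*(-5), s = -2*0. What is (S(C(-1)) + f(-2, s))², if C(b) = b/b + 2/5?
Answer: 144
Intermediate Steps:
C(b) = 7/5 (C(b) = 1 + 2*(⅕) = 1 + ⅖ = 7/5)
s = 0
f(o, V) = -21 (f(o, V) = -1 - 20 = -21)
S(J) = 9 (S(J) = 2 - 1*(-7) = 2 + 7 = 9)
(S(C(-1)) + f(-2, s))² = (9 - 21)² = (-12)² = 144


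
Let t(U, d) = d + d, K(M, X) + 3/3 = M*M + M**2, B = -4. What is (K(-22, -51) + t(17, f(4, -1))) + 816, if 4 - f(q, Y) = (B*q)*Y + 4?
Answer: 1751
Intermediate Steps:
K(M, X) = -1 + 2*M**2 (K(M, X) = -1 + (M*M + M**2) = -1 + (M**2 + M**2) = -1 + 2*M**2)
f(q, Y) = 4*Y*q (f(q, Y) = 4 - ((-4*q)*Y + 4) = 4 - (-4*Y*q + 4) = 4 - (4 - 4*Y*q) = 4 + (-4 + 4*Y*q) = 4*Y*q)
t(U, d) = 2*d
(K(-22, -51) + t(17, f(4, -1))) + 816 = ((-1 + 2*(-22)**2) + 2*(4*(-1)*4)) + 816 = ((-1 + 2*484) + 2*(-16)) + 816 = ((-1 + 968) - 32) + 816 = (967 - 32) + 816 = 935 + 816 = 1751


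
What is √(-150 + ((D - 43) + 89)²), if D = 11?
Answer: √3099 ≈ 55.669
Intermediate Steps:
√(-150 + ((D - 43) + 89)²) = √(-150 + ((11 - 43) + 89)²) = √(-150 + (-32 + 89)²) = √(-150 + 57²) = √(-150 + 3249) = √3099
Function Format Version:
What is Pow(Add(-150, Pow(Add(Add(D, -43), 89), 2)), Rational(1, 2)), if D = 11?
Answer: Pow(3099, Rational(1, 2)) ≈ 55.669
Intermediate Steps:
Pow(Add(-150, Pow(Add(Add(D, -43), 89), 2)), Rational(1, 2)) = Pow(Add(-150, Pow(Add(Add(11, -43), 89), 2)), Rational(1, 2)) = Pow(Add(-150, Pow(Add(-32, 89), 2)), Rational(1, 2)) = Pow(Add(-150, Pow(57, 2)), Rational(1, 2)) = Pow(Add(-150, 3249), Rational(1, 2)) = Pow(3099, Rational(1, 2))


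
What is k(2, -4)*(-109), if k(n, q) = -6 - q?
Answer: 218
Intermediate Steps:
k(2, -4)*(-109) = (-6 - 1*(-4))*(-109) = (-6 + 4)*(-109) = -2*(-109) = 218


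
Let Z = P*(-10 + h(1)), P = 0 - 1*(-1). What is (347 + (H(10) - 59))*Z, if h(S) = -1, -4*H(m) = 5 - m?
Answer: -12727/4 ≈ -3181.8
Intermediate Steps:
H(m) = -5/4 + m/4 (H(m) = -(5 - m)/4 = -5/4 + m/4)
P = 1 (P = 0 + 1 = 1)
Z = -11 (Z = 1*(-10 - 1) = 1*(-11) = -11)
(347 + (H(10) - 59))*Z = (347 + ((-5/4 + (¼)*10) - 59))*(-11) = (347 + ((-5/4 + 5/2) - 59))*(-11) = (347 + (5/4 - 59))*(-11) = (347 - 231/4)*(-11) = (1157/4)*(-11) = -12727/4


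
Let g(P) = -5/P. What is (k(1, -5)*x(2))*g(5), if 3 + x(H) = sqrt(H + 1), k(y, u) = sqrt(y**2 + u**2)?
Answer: sqrt(26)*(3 - sqrt(3)) ≈ 6.4653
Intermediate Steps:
k(y, u) = sqrt(u**2 + y**2)
x(H) = -3 + sqrt(1 + H) (x(H) = -3 + sqrt(H + 1) = -3 + sqrt(1 + H))
(k(1, -5)*x(2))*g(5) = (sqrt((-5)**2 + 1**2)*(-3 + sqrt(1 + 2)))*(-5/5) = (sqrt(25 + 1)*(-3 + sqrt(3)))*(-5*1/5) = (sqrt(26)*(-3 + sqrt(3)))*(-1) = -sqrt(26)*(-3 + sqrt(3))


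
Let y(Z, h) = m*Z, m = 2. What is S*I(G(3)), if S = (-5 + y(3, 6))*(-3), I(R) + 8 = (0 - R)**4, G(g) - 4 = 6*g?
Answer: -702744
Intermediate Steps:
y(Z, h) = 2*Z
G(g) = 4 + 6*g
I(R) = -8 + R**4 (I(R) = -8 + (0 - R)**4 = -8 + (-R)**4 = -8 + R**4)
S = -3 (S = (-5 + 2*3)*(-3) = (-5 + 6)*(-3) = 1*(-3) = -3)
S*I(G(3)) = -3*(-8 + (4 + 6*3)**4) = -3*(-8 + (4 + 18)**4) = -3*(-8 + 22**4) = -3*(-8 + 234256) = -3*234248 = -702744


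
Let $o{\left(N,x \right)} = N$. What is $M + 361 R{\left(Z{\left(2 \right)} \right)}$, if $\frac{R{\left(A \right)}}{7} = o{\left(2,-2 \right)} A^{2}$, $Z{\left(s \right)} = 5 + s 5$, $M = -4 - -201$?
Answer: $1137347$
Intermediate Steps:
$M = 197$ ($M = -4 + 201 = 197$)
$Z{\left(s \right)} = 5 + 5 s$
$R{\left(A \right)} = 14 A^{2}$ ($R{\left(A \right)} = 7 \cdot 2 A^{2} = 14 A^{2}$)
$M + 361 R{\left(Z{\left(2 \right)} \right)} = 197 + 361 \cdot 14 \left(5 + 5 \cdot 2\right)^{2} = 197 + 361 \cdot 14 \left(5 + 10\right)^{2} = 197 + 361 \cdot 14 \cdot 15^{2} = 197 + 361 \cdot 14 \cdot 225 = 197 + 361 \cdot 3150 = 197 + 1137150 = 1137347$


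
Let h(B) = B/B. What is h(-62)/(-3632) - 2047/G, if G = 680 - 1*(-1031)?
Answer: -7436415/6214352 ≈ -1.1967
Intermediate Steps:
h(B) = 1
G = 1711 (G = 680 + 1031 = 1711)
h(-62)/(-3632) - 2047/G = 1/(-3632) - 2047/1711 = 1*(-1/3632) - 2047*1/1711 = -1/3632 - 2047/1711 = -7436415/6214352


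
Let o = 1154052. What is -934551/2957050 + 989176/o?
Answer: 461630610037/853147366650 ≈ 0.54109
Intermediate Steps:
-934551/2957050 + 989176/o = -934551/2957050 + 989176/1154052 = -934551*1/2957050 + 989176*(1/1154052) = -934551/2957050 + 247294/288513 = 461630610037/853147366650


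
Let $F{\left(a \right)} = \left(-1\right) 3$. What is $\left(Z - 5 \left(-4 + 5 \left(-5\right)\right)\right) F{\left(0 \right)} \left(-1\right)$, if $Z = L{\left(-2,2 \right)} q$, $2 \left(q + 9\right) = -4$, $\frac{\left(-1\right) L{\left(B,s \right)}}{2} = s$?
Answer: $567$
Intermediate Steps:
$L{\left(B,s \right)} = - 2 s$
$q = -11$ ($q = -9 + \frac{1}{2} \left(-4\right) = -9 - 2 = -11$)
$F{\left(a \right)} = -3$
$Z = 44$ ($Z = \left(-2\right) 2 \left(-11\right) = \left(-4\right) \left(-11\right) = 44$)
$\left(Z - 5 \left(-4 + 5 \left(-5\right)\right)\right) F{\left(0 \right)} \left(-1\right) = \left(44 - 5 \left(-4 + 5 \left(-5\right)\right)\right) \left(-3\right) \left(-1\right) = \left(44 - 5 \left(-4 - 25\right)\right) \left(-3\right) \left(-1\right) = \left(44 - -145\right) \left(-3\right) \left(-1\right) = \left(44 + 145\right) \left(-3\right) \left(-1\right) = 189 \left(-3\right) \left(-1\right) = \left(-567\right) \left(-1\right) = 567$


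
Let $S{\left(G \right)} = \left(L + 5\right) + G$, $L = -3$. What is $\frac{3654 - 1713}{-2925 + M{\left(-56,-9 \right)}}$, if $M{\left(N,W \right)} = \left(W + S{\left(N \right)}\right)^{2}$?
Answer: $\frac{647}{348} \approx 1.8592$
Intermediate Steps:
$S{\left(G \right)} = 2 + G$ ($S{\left(G \right)} = \left(-3 + 5\right) + G = 2 + G$)
$M{\left(N,W \right)} = \left(2 + N + W\right)^{2}$ ($M{\left(N,W \right)} = \left(W + \left(2 + N\right)\right)^{2} = \left(2 + N + W\right)^{2}$)
$\frac{3654 - 1713}{-2925 + M{\left(-56,-9 \right)}} = \frac{3654 - 1713}{-2925 + \left(2 - 56 - 9\right)^{2}} = \frac{1941}{-2925 + \left(-63\right)^{2}} = \frac{1941}{-2925 + 3969} = \frac{1941}{1044} = 1941 \cdot \frac{1}{1044} = \frac{647}{348}$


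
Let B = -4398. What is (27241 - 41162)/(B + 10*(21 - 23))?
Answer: 13921/4418 ≈ 3.1510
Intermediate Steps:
(27241 - 41162)/(B + 10*(21 - 23)) = (27241 - 41162)/(-4398 + 10*(21 - 23)) = -13921/(-4398 + 10*(-2)) = -13921/(-4398 - 20) = -13921/(-4418) = -13921*(-1/4418) = 13921/4418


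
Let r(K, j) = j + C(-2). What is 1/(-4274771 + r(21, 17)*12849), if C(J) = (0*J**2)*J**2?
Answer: -1/4056338 ≈ -2.4653e-7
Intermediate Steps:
C(J) = 0 (C(J) = 0*J**2 = 0)
r(K, j) = j (r(K, j) = j + 0 = j)
1/(-4274771 + r(21, 17)*12849) = 1/(-4274771 + 17*12849) = 1/(-4274771 + 218433) = 1/(-4056338) = -1/4056338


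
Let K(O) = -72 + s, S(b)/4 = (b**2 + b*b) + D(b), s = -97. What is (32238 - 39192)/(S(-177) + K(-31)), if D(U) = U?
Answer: -366/13145 ≈ -0.027843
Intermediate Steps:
S(b) = 4*b + 8*b**2 (S(b) = 4*((b**2 + b*b) + b) = 4*((b**2 + b**2) + b) = 4*(2*b**2 + b) = 4*(b + 2*b**2) = 4*b + 8*b**2)
K(O) = -169 (K(O) = -72 - 97 = -169)
(32238 - 39192)/(S(-177) + K(-31)) = (32238 - 39192)/(4*(-177)*(1 + 2*(-177)) - 169) = -6954/(4*(-177)*(1 - 354) - 169) = -6954/(4*(-177)*(-353) - 169) = -6954/(249924 - 169) = -6954/249755 = -6954*1/249755 = -366/13145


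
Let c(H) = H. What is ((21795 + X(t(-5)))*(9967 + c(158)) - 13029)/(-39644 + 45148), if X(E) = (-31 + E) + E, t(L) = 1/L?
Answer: 220343421/5504 ≈ 40033.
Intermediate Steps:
X(E) = -31 + 2*E
((21795 + X(t(-5)))*(9967 + c(158)) - 13029)/(-39644 + 45148) = ((21795 + (-31 + 2/(-5)))*(9967 + 158) - 13029)/(-39644 + 45148) = ((21795 + (-31 + 2*(-⅕)))*10125 - 13029)/5504 = ((21795 + (-31 - ⅖))*10125 - 13029)*(1/5504) = ((21795 - 157/5)*10125 - 13029)*(1/5504) = ((108818/5)*10125 - 13029)*(1/5504) = (220356450 - 13029)*(1/5504) = 220343421*(1/5504) = 220343421/5504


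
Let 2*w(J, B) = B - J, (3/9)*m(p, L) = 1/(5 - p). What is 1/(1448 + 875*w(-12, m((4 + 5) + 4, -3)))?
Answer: 16/104543 ≈ 0.00015305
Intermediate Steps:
m(p, L) = 3/(5 - p)
w(J, B) = B/2 - J/2 (w(J, B) = (B - J)/2 = B/2 - J/2)
1/(1448 + 875*w(-12, m((4 + 5) + 4, -3))) = 1/(1448 + 875*((-3/(-5 + ((4 + 5) + 4)))/2 - 1/2*(-12))) = 1/(1448 + 875*((-3/(-5 + (9 + 4)))/2 + 6)) = 1/(1448 + 875*((-3/(-5 + 13))/2 + 6)) = 1/(1448 + 875*((-3/8)/2 + 6)) = 1/(1448 + 875*((-3*1/8)/2 + 6)) = 1/(1448 + 875*((1/2)*(-3/8) + 6)) = 1/(1448 + 875*(-3/16 + 6)) = 1/(1448 + 875*(93/16)) = 1/(1448 + 81375/16) = 1/(104543/16) = 16/104543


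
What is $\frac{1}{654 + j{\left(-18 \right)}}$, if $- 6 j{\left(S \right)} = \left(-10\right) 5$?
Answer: $\frac{3}{1987} \approx 0.0015098$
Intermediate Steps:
$j{\left(S \right)} = \frac{25}{3}$ ($j{\left(S \right)} = - \frac{\left(-10\right) 5}{6} = \left(- \frac{1}{6}\right) \left(-50\right) = \frac{25}{3}$)
$\frac{1}{654 + j{\left(-18 \right)}} = \frac{1}{654 + \frac{25}{3}} = \frac{1}{\frac{1987}{3}} = \frac{3}{1987}$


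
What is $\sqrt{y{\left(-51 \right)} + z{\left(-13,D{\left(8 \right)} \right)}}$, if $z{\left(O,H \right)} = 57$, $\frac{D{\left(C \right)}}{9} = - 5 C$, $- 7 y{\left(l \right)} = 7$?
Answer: $2 \sqrt{14} \approx 7.4833$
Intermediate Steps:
$y{\left(l \right)} = -1$ ($y{\left(l \right)} = \left(- \frac{1}{7}\right) 7 = -1$)
$D{\left(C \right)} = - 45 C$ ($D{\left(C \right)} = 9 \left(- 5 C\right) = - 45 C$)
$\sqrt{y{\left(-51 \right)} + z{\left(-13,D{\left(8 \right)} \right)}} = \sqrt{-1 + 57} = \sqrt{56} = 2 \sqrt{14}$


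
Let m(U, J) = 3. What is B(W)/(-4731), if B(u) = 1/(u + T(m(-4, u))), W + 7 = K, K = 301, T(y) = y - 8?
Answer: -1/1367259 ≈ -7.3139e-7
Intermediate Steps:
T(y) = -8 + y
W = 294 (W = -7 + 301 = 294)
B(u) = 1/(-5 + u) (B(u) = 1/(u + (-8 + 3)) = 1/(u - 5) = 1/(-5 + u))
B(W)/(-4731) = 1/((-5 + 294)*(-4731)) = -1/4731/289 = (1/289)*(-1/4731) = -1/1367259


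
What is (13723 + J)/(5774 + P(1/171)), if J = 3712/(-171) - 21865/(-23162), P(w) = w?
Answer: 54270475117/22869116510 ≈ 2.3731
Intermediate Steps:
J = -82238429/3960702 (J = 3712*(-1/171) - 21865*(-1/23162) = -3712/171 + 21865/23162 = -82238429/3960702 ≈ -20.764)
(13723 + J)/(5774 + P(1/171)) = (13723 - 82238429/3960702)/(5774 + 1/171) = 54270475117/(3960702*(5774 + 1/171)) = 54270475117/(3960702*(987355/171)) = (54270475117/3960702)*(171/987355) = 54270475117/22869116510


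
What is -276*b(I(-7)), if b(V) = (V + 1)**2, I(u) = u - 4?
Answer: -27600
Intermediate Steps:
I(u) = -4 + u
b(V) = (1 + V)**2
-276*b(I(-7)) = -276*(1 + (-4 - 7))**2 = -276*(1 - 11)**2 = -276*(-10)**2 = -276*100 = -27600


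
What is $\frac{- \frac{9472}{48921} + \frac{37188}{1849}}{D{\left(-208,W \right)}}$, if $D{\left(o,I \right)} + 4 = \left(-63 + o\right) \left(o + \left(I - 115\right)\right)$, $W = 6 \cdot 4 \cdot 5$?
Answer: $\frac{1801760420}{4975835189361} \approx 0.0003621$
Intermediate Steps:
$W = 120$ ($W = 24 \cdot 5 = 120$)
$D{\left(o,I \right)} = -4 + \left(-63 + o\right) \left(-115 + I + o\right)$ ($D{\left(o,I \right)} = -4 + \left(-63 + o\right) \left(o + \left(I - 115\right)\right) = -4 + \left(-63 + o\right) \left(o + \left(-115 + I\right)\right) = -4 + \left(-63 + o\right) \left(-115 + I + o\right)$)
$\frac{- \frac{9472}{48921} + \frac{37188}{1849}}{D{\left(-208,W \right)}} = \frac{- \frac{9472}{48921} + \frac{37188}{1849}}{7241 + \left(-208\right)^{2} - -37024 - 7560 + 120 \left(-208\right)} = \frac{\left(-9472\right) \frac{1}{48921} + 37188 \cdot \frac{1}{1849}}{7241 + 43264 + 37024 - 7560 - 24960} = \frac{- \frac{9472}{48921} + \frac{37188}{1849}}{55009} = \frac{1801760420}{90454929} \cdot \frac{1}{55009} = \frac{1801760420}{4975835189361}$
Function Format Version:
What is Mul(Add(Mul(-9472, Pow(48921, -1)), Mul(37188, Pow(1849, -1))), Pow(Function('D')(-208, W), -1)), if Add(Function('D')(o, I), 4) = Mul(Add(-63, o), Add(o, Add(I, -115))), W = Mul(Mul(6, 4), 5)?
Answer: Rational(1801760420, 4975835189361) ≈ 0.00036210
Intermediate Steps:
W = 120 (W = Mul(24, 5) = 120)
Function('D')(o, I) = Add(-4, Mul(Add(-63, o), Add(-115, I, o))) (Function('D')(o, I) = Add(-4, Mul(Add(-63, o), Add(o, Add(I, -115)))) = Add(-4, Mul(Add(-63, o), Add(o, Add(-115, I)))) = Add(-4, Mul(Add(-63, o), Add(-115, I, o))))
Mul(Add(Mul(-9472, Pow(48921, -1)), Mul(37188, Pow(1849, -1))), Pow(Function('D')(-208, W), -1)) = Mul(Add(Mul(-9472, Pow(48921, -1)), Mul(37188, Pow(1849, -1))), Pow(Add(7241, Pow(-208, 2), Mul(-178, -208), Mul(-63, 120), Mul(120, -208)), -1)) = Mul(Add(Mul(-9472, Rational(1, 48921)), Mul(37188, Rational(1, 1849))), Pow(Add(7241, 43264, 37024, -7560, -24960), -1)) = Mul(Add(Rational(-9472, 48921), Rational(37188, 1849)), Pow(55009, -1)) = Mul(Rational(1801760420, 90454929), Rational(1, 55009)) = Rational(1801760420, 4975835189361)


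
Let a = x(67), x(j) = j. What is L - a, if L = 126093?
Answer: 126026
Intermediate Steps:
a = 67
L - a = 126093 - 1*67 = 126093 - 67 = 126026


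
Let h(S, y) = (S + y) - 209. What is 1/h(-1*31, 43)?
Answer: -1/197 ≈ -0.0050761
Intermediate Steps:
h(S, y) = -209 + S + y
1/h(-1*31, 43) = 1/(-209 - 1*31 + 43) = 1/(-209 - 31 + 43) = 1/(-197) = -1/197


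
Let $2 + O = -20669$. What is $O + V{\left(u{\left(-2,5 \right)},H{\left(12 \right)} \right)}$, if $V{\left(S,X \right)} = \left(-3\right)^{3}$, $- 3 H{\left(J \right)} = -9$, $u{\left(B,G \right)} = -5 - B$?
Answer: $-20698$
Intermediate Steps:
$O = -20671$ ($O = -2 - 20669 = -20671$)
$H{\left(J \right)} = 3$ ($H{\left(J \right)} = \left(- \frac{1}{3}\right) \left(-9\right) = 3$)
$V{\left(S,X \right)} = -27$
$O + V{\left(u{\left(-2,5 \right)},H{\left(12 \right)} \right)} = -20671 - 27 = -20698$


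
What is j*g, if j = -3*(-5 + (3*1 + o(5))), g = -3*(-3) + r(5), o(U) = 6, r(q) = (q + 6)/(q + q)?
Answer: -606/5 ≈ -121.20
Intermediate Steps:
r(q) = (6 + q)/(2*q) (r(q) = (6 + q)/((2*q)) = (6 + q)*(1/(2*q)) = (6 + q)/(2*q))
g = 101/10 (g = -3*(-3) + (½)*(6 + 5)/5 = 9 + (½)*(⅕)*11 = 9 + 11/10 = 101/10 ≈ 10.100)
j = -12 (j = -3*(-5 + (3*1 + 6)) = -3*(-5 + (3 + 6)) = -3*(-5 + 9) = -3*4 = -12)
j*g = -12*101/10 = -606/5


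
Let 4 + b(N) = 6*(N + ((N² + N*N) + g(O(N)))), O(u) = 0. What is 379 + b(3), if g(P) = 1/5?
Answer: 2511/5 ≈ 502.20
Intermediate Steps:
g(P) = ⅕
b(N) = -14/5 + 6*N + 12*N² (b(N) = -4 + 6*(N + ((N² + N*N) + ⅕)) = -4 + 6*(N + ((N² + N²) + ⅕)) = -4 + 6*(N + (2*N² + ⅕)) = -4 + 6*(N + (⅕ + 2*N²)) = -4 + 6*(⅕ + N + 2*N²) = -4 + (6/5 + 6*N + 12*N²) = -14/5 + 6*N + 12*N²)
379 + b(3) = 379 + (-14/5 + 6*3 + 12*3²) = 379 + (-14/5 + 18 + 12*9) = 379 + (-14/5 + 18 + 108) = 379 + 616/5 = 2511/5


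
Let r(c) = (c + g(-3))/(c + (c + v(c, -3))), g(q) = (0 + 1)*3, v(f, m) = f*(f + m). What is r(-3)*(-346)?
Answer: 0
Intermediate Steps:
g(q) = 3 (g(q) = 1*3 = 3)
r(c) = (3 + c)/(2*c + c*(-3 + c)) (r(c) = (c + 3)/(c + (c + c*(c - 3))) = (3 + c)/(c + (c + c*(-3 + c))) = (3 + c)/(2*c + c*(-3 + c)))
r(-3)*(-346) = ((3 - 3)/((-3)*(-1 - 3)))*(-346) = -1/3*0/(-4)*(-346) = -1/3*(-1/4)*0*(-346) = 0*(-346) = 0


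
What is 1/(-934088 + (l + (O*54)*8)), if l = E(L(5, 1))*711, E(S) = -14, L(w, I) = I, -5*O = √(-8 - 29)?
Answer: -11800525/11140194674594 + 540*I*√37/5570097337297 ≈ -1.0593e-6 + 5.897e-10*I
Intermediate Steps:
O = -I*√37/5 (O = -√(-8 - 29)/5 = -I*√37/5 ≈ -1.2166*I)
l = -9954 (l = -14*711 = -9954)
1/(-934088 + (l + (O*54)*8)) = 1/(-934088 + (-9954 + (-I*√37/5*54)*8)) = 1/(-934088 + (-9954 - 54*I*√37/5*8)) = 1/(-934088 + (-9954 - 432*I*√37/5)) = 1/(-944042 - 432*I*√37/5)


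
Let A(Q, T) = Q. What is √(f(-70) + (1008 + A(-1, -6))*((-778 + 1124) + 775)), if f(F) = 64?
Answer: 7*√23039 ≈ 1062.5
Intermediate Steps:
√(f(-70) + (1008 + A(-1, -6))*((-778 + 1124) + 775)) = √(64 + (1008 - 1)*((-778 + 1124) + 775)) = √(64 + 1007*(346 + 775)) = √(64 + 1007*1121) = √(64 + 1128847) = √1128911 = 7*√23039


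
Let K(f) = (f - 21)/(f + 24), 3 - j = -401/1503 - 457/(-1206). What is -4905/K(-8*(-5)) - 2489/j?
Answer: -192106966302/11050799 ≈ -17384.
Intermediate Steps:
j = 581621/201402 (j = 3 - (-401/1503 - 457/(-1206)) = 3 - (-401*1/1503 - 457*(-1/1206)) = 3 - (-401/1503 + 457/1206) = 3 - 1*22585/201402 = 3 - 22585/201402 = 581621/201402 ≈ 2.8879)
K(f) = (-21 + f)/(24 + f)
-4905/K(-8*(-5)) - 2489/j = -4905*(24 - 8*(-5))/(-21 - 8*(-5)) - 2489/581621/201402 = -4905*(24 + 40)/(-21 + 40) - 2489*201402/581621 = -4905/(19/64) - 501289578/581621 = -4905/((1/64)*19) - 501289578/581621 = -4905/19/64 - 501289578/581621 = -4905*64/19 - 501289578/581621 = -313920/19 - 501289578/581621 = -192106966302/11050799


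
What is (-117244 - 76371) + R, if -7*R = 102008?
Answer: -1457313/7 ≈ -2.0819e+5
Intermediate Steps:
R = -102008/7 (R = -1/7*102008 = -102008/7 ≈ -14573.)
(-117244 - 76371) + R = (-117244 - 76371) - 102008/7 = -193615 - 102008/7 = -1457313/7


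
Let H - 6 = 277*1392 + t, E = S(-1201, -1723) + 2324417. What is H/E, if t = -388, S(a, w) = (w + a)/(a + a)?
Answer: 462627602/2791626279 ≈ 0.16572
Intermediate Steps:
S(a, w) = (a + w)/(2*a) (S(a, w) = (a + w)/((2*a)) = (a + w)*(1/(2*a)) = (a + w)/(2*a))
E = 2791626279/1201 (E = (½)*(-1201 - 1723)/(-1201) + 2324417 = (½)*(-1/1201)*(-2924) + 2324417 = 1462/1201 + 2324417 = 2791626279/1201 ≈ 2.3244e+6)
H = 385202 (H = 6 + (277*1392 - 388) = 6 + (385584 - 388) = 6 + 385196 = 385202)
H/E = 385202/(2791626279/1201) = 385202*(1201/2791626279) = 462627602/2791626279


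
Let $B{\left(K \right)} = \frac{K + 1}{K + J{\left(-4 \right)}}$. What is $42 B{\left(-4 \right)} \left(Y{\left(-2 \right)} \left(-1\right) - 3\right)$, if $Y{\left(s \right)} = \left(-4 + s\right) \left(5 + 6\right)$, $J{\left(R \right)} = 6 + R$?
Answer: $3969$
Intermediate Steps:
$Y{\left(s \right)} = -44 + 11 s$ ($Y{\left(s \right)} = \left(-4 + s\right) 11 = -44 + 11 s$)
$B{\left(K \right)} = \frac{1 + K}{2 + K}$ ($B{\left(K \right)} = \frac{K + 1}{K + \left(6 - 4\right)} = \frac{1 + K}{K + 2} = \frac{1 + K}{2 + K}$)
$42 B{\left(-4 \right)} \left(Y{\left(-2 \right)} \left(-1\right) - 3\right) = 42 \frac{1 - 4}{2 - 4} \left(\left(-44 + 11 \left(-2\right)\right) \left(-1\right) - 3\right) = 42 \frac{1}{-2} \left(-3\right) \left(\left(-44 - 22\right) \left(-1\right) - 3\right) = 42 \left(\left(- \frac{1}{2}\right) \left(-3\right)\right) \left(\left(-66\right) \left(-1\right) - 3\right) = 42 \cdot \frac{3}{2} \left(66 - 3\right) = 63 \cdot 63 = 3969$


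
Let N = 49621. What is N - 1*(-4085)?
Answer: 53706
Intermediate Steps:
N - 1*(-4085) = 49621 - 1*(-4085) = 49621 + 4085 = 53706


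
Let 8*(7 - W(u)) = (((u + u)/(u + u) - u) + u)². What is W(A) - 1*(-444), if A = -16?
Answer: 3607/8 ≈ 450.88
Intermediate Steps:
W(u) = 55/8 (W(u) = 7 - (((u + u)/(u + u) - u) + u)²/8 = 7 - (((2*u)/((2*u)) - u) + u)²/8 = 7 - (((2*u)*(1/(2*u)) - u) + u)²/8 = 7 - ((1 - u) + u)²/8 = 7 - ⅛*1² = 7 - ⅛*1 = 7 - ⅛ = 55/8)
W(A) - 1*(-444) = 55/8 - 1*(-444) = 55/8 + 444 = 3607/8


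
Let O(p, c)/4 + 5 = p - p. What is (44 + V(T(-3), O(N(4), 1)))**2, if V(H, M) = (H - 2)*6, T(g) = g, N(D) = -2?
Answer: 196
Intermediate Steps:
O(p, c) = -20 (O(p, c) = -20 + 4*(p - p) = -20 + 4*0 = -20 + 0 = -20)
V(H, M) = -12 + 6*H (V(H, M) = (-2 + H)*6 = -12 + 6*H)
(44 + V(T(-3), O(N(4), 1)))**2 = (44 + (-12 + 6*(-3)))**2 = (44 + (-12 - 18))**2 = (44 - 30)**2 = 14**2 = 196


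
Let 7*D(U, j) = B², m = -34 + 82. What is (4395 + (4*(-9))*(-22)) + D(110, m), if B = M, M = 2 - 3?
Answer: 36310/7 ≈ 5187.1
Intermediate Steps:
M = -1
B = -1
m = 48
D(U, j) = ⅐ (D(U, j) = (⅐)*(-1)² = (⅐)*1 = ⅐)
(4395 + (4*(-9))*(-22)) + D(110, m) = (4395 + (4*(-9))*(-22)) + ⅐ = (4395 - 36*(-22)) + ⅐ = (4395 + 792) + ⅐ = 5187 + ⅐ = 36310/7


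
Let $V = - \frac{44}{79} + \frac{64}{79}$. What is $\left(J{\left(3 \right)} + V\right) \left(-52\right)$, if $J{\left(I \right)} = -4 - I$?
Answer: $\frac{27716}{79} \approx 350.84$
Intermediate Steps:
$V = \frac{20}{79}$ ($V = \left(-44\right) \frac{1}{79} + 64 \cdot \frac{1}{79} = - \frac{44}{79} + \frac{64}{79} = \frac{20}{79} \approx 0.25316$)
$\left(J{\left(3 \right)} + V\right) \left(-52\right) = \left(\left(-4 - 3\right) + \frac{20}{79}\right) \left(-52\right) = \left(-7 + \frac{20}{79}\right) \left(-52\right) = \left(- \frac{533}{79}\right) \left(-52\right) = \frac{27716}{79}$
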